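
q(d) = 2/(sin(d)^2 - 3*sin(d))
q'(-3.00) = -33.07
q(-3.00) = 4.51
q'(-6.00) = 8.11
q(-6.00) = -2.63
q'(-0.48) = 2.72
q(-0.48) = 1.25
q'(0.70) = 1.14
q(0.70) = -1.32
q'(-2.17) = -0.53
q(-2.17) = 0.63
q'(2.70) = -3.21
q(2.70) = -1.82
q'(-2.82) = -6.27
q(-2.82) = 1.91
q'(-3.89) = -0.96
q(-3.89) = -1.27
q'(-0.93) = 0.59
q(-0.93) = 0.66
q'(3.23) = -85.12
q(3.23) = 7.33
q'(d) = 2*(-2*sin(d)*cos(d) + 3*cos(d))/(sin(d)^2 - 3*sin(d))^2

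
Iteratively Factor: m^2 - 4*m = (m - 4)*(m)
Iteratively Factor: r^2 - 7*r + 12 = (r - 3)*(r - 4)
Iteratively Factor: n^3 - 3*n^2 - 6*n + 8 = (n - 1)*(n^2 - 2*n - 8) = (n - 1)*(n + 2)*(n - 4)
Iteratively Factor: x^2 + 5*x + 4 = (x + 4)*(x + 1)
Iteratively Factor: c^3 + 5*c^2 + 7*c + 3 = (c + 3)*(c^2 + 2*c + 1) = (c + 1)*(c + 3)*(c + 1)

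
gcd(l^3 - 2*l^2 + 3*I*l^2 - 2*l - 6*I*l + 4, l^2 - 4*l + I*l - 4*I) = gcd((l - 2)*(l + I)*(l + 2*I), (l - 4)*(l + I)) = l + I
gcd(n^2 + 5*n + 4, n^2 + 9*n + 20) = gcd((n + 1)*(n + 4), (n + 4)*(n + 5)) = n + 4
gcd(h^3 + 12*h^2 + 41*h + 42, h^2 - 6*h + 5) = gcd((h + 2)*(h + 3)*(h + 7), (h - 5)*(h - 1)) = 1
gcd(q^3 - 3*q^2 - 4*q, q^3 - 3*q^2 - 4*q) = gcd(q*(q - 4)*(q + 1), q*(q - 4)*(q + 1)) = q^3 - 3*q^2 - 4*q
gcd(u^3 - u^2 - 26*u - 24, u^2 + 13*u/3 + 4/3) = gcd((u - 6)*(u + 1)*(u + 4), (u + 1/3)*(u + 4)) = u + 4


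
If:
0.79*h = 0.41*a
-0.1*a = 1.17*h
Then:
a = 0.00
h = 0.00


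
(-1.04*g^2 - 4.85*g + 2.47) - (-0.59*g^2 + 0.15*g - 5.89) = -0.45*g^2 - 5.0*g + 8.36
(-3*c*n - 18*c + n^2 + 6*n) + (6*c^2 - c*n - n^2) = 6*c^2 - 4*c*n - 18*c + 6*n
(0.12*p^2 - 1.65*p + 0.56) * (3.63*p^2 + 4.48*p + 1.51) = 0.4356*p^4 - 5.4519*p^3 - 5.178*p^2 + 0.0173000000000005*p + 0.8456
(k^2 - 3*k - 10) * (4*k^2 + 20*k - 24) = 4*k^4 + 8*k^3 - 124*k^2 - 128*k + 240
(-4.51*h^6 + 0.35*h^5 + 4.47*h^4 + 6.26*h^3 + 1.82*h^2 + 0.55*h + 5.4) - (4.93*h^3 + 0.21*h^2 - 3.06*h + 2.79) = -4.51*h^6 + 0.35*h^5 + 4.47*h^4 + 1.33*h^3 + 1.61*h^2 + 3.61*h + 2.61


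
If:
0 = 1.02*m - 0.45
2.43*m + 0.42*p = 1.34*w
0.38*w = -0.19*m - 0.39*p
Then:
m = 0.44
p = -0.76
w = 0.56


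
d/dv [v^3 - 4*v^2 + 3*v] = 3*v^2 - 8*v + 3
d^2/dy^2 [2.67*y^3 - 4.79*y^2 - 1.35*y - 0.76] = 16.02*y - 9.58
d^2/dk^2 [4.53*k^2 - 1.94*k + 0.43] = 9.06000000000000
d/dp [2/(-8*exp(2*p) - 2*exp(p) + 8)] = (8*exp(p) + 1)*exp(p)/(4*exp(2*p) + exp(p) - 4)^2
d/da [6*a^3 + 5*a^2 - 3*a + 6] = 18*a^2 + 10*a - 3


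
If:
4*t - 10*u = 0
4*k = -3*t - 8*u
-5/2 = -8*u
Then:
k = -155/128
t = 25/32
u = 5/16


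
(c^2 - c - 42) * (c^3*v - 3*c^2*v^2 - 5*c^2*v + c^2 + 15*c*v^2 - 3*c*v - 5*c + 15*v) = c^5*v - 3*c^4*v^2 - 6*c^4*v + c^4 + 18*c^3*v^2 - 40*c^3*v - 6*c^3 + 111*c^2*v^2 + 228*c^2*v - 37*c^2 - 630*c*v^2 + 111*c*v + 210*c - 630*v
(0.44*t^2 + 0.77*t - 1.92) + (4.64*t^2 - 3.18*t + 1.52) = 5.08*t^2 - 2.41*t - 0.4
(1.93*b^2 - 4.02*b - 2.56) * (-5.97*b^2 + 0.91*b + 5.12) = -11.5221*b^4 + 25.7557*b^3 + 21.5066*b^2 - 22.912*b - 13.1072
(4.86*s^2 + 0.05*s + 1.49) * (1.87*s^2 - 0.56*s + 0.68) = 9.0882*s^4 - 2.6281*s^3 + 6.0631*s^2 - 0.8004*s + 1.0132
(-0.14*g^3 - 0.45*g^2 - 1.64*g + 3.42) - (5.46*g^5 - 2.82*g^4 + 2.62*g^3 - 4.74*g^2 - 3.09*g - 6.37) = -5.46*g^5 + 2.82*g^4 - 2.76*g^3 + 4.29*g^2 + 1.45*g + 9.79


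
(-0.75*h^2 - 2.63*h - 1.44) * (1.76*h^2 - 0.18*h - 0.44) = -1.32*h^4 - 4.4938*h^3 - 1.731*h^2 + 1.4164*h + 0.6336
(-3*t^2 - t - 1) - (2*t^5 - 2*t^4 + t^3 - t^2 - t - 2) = -2*t^5 + 2*t^4 - t^3 - 2*t^2 + 1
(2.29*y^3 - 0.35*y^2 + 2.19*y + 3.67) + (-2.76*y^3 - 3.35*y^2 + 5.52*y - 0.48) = -0.47*y^3 - 3.7*y^2 + 7.71*y + 3.19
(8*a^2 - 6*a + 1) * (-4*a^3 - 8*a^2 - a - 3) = -32*a^5 - 40*a^4 + 36*a^3 - 26*a^2 + 17*a - 3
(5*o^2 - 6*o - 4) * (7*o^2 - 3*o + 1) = 35*o^4 - 57*o^3 - 5*o^2 + 6*o - 4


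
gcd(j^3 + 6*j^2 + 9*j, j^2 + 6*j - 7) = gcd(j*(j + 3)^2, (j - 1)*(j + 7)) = 1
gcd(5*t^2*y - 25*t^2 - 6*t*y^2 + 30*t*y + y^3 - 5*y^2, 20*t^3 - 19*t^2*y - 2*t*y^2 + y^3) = 5*t^2 - 6*t*y + y^2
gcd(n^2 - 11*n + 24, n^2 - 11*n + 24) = n^2 - 11*n + 24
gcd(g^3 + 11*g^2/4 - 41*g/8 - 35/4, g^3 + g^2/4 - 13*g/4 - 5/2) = g^2 - 3*g/4 - 5/2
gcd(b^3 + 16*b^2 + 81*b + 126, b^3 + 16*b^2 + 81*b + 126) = b^3 + 16*b^2 + 81*b + 126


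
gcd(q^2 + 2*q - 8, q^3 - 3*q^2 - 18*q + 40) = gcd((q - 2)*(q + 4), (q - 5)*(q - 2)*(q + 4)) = q^2 + 2*q - 8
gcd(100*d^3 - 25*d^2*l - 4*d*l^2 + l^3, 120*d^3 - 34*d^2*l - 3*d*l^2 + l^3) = 20*d^2 - 9*d*l + l^2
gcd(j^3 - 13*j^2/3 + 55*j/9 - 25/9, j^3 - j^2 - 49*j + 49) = j - 1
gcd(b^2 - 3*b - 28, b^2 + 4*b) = b + 4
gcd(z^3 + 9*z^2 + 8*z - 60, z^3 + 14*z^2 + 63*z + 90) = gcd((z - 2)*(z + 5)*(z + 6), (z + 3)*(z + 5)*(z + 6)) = z^2 + 11*z + 30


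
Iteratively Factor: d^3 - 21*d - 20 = (d + 1)*(d^2 - d - 20) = (d - 5)*(d + 1)*(d + 4)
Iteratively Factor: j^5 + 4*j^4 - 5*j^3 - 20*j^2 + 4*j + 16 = (j - 1)*(j^4 + 5*j^3 - 20*j - 16) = (j - 1)*(j + 1)*(j^3 + 4*j^2 - 4*j - 16) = (j - 1)*(j + 1)*(j + 4)*(j^2 - 4) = (j - 2)*(j - 1)*(j + 1)*(j + 4)*(j + 2)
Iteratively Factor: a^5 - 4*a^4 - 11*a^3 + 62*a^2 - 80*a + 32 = (a + 4)*(a^4 - 8*a^3 + 21*a^2 - 22*a + 8) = (a - 1)*(a + 4)*(a^3 - 7*a^2 + 14*a - 8) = (a - 1)^2*(a + 4)*(a^2 - 6*a + 8) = (a - 2)*(a - 1)^2*(a + 4)*(a - 4)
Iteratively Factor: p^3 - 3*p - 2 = (p + 1)*(p^2 - p - 2) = (p + 1)^2*(p - 2)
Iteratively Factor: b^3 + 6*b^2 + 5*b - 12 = (b + 4)*(b^2 + 2*b - 3) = (b + 3)*(b + 4)*(b - 1)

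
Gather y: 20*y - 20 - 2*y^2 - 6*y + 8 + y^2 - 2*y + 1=-y^2 + 12*y - 11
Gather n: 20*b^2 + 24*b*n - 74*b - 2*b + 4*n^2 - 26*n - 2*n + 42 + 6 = 20*b^2 - 76*b + 4*n^2 + n*(24*b - 28) + 48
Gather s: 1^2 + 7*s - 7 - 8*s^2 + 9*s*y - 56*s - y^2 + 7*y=-8*s^2 + s*(9*y - 49) - y^2 + 7*y - 6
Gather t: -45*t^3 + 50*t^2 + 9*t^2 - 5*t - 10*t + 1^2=-45*t^3 + 59*t^2 - 15*t + 1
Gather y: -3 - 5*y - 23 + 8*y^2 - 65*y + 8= 8*y^2 - 70*y - 18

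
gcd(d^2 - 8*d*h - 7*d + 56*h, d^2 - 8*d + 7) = d - 7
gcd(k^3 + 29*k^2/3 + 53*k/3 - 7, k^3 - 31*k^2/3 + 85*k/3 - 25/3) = k - 1/3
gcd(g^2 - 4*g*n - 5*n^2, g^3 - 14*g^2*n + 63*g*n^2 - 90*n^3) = g - 5*n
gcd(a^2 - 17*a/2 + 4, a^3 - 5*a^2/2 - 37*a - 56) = a - 8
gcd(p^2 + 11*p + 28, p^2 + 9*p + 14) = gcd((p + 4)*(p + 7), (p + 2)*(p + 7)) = p + 7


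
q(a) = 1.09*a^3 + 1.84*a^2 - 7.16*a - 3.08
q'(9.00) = 290.83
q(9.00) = 876.13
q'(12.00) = 507.88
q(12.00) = 2059.48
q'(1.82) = 10.37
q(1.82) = -3.45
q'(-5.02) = 56.77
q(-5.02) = -58.66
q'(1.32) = 3.40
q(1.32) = -6.82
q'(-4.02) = 30.89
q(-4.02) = -15.37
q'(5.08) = 95.92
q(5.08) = 150.93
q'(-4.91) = 53.60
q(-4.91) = -52.59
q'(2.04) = 13.96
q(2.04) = -0.78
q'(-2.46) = 3.58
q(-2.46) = 9.44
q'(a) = 3.27*a^2 + 3.68*a - 7.16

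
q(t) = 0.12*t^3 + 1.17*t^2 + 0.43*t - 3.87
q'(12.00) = 80.35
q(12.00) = 377.13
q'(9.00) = 50.65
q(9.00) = 182.25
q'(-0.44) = -0.53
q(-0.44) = -3.84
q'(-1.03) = -1.60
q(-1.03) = -3.20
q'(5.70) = 25.46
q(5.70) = 58.82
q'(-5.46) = -1.61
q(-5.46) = 9.13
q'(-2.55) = -3.20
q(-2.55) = 0.65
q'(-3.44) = -3.36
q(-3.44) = 3.61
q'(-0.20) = -0.02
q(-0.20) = -3.91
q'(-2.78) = -3.29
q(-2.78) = 1.40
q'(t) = 0.36*t^2 + 2.34*t + 0.43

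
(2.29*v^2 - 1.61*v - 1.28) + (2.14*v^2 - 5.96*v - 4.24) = 4.43*v^2 - 7.57*v - 5.52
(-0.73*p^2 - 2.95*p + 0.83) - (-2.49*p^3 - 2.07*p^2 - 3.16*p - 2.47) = 2.49*p^3 + 1.34*p^2 + 0.21*p + 3.3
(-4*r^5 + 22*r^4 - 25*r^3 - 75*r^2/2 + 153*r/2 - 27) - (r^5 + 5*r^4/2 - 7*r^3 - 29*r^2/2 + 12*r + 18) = -5*r^5 + 39*r^4/2 - 18*r^3 - 23*r^2 + 129*r/2 - 45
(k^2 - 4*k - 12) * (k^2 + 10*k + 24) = k^4 + 6*k^3 - 28*k^2 - 216*k - 288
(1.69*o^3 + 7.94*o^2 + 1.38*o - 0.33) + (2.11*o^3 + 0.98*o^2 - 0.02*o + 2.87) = 3.8*o^3 + 8.92*o^2 + 1.36*o + 2.54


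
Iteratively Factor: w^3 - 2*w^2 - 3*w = (w + 1)*(w^2 - 3*w) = w*(w + 1)*(w - 3)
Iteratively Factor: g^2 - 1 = (g + 1)*(g - 1)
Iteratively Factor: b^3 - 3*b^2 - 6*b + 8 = (b + 2)*(b^2 - 5*b + 4) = (b - 1)*(b + 2)*(b - 4)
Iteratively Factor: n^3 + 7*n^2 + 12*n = (n)*(n^2 + 7*n + 12) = n*(n + 4)*(n + 3)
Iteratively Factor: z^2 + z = (z)*(z + 1)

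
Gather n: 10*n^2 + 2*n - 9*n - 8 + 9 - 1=10*n^2 - 7*n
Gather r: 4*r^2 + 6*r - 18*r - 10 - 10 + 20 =4*r^2 - 12*r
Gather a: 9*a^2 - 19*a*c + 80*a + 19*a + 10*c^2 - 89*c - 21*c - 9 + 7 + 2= 9*a^2 + a*(99 - 19*c) + 10*c^2 - 110*c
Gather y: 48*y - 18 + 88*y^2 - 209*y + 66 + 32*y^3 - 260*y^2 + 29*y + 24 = 32*y^3 - 172*y^2 - 132*y + 72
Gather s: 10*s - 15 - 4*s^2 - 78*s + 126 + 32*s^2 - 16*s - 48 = 28*s^2 - 84*s + 63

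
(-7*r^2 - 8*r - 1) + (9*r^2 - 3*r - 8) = 2*r^2 - 11*r - 9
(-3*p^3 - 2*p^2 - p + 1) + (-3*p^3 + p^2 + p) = -6*p^3 - p^2 + 1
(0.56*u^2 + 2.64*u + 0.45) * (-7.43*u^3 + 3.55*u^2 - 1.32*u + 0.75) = -4.1608*u^5 - 17.6272*u^4 + 5.2893*u^3 - 1.4673*u^2 + 1.386*u + 0.3375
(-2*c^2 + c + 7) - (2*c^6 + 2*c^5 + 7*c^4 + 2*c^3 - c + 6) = -2*c^6 - 2*c^5 - 7*c^4 - 2*c^3 - 2*c^2 + 2*c + 1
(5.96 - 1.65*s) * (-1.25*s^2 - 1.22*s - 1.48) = 2.0625*s^3 - 5.437*s^2 - 4.8292*s - 8.8208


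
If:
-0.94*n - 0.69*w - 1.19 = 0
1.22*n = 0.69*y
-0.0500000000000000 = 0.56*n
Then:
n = -0.09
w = -1.60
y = -0.16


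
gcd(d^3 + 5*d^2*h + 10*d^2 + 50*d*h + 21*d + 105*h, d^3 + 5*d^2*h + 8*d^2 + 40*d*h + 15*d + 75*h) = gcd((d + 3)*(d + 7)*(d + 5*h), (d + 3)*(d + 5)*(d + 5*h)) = d^2 + 5*d*h + 3*d + 15*h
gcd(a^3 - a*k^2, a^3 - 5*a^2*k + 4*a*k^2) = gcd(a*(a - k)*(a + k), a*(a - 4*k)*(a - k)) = a^2 - a*k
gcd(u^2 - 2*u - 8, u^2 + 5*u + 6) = u + 2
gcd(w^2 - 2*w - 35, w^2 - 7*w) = w - 7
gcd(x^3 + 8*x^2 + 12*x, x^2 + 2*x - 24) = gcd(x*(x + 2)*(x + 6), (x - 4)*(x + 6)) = x + 6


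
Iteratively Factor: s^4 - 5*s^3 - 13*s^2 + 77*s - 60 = (s - 1)*(s^3 - 4*s^2 - 17*s + 60) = (s - 5)*(s - 1)*(s^2 + s - 12) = (s - 5)*(s - 1)*(s + 4)*(s - 3)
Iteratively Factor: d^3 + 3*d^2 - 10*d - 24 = (d + 4)*(d^2 - d - 6) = (d + 2)*(d + 4)*(d - 3)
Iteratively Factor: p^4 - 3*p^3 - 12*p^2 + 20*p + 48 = (p + 2)*(p^3 - 5*p^2 - 2*p + 24) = (p - 3)*(p + 2)*(p^2 - 2*p - 8) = (p - 3)*(p + 2)^2*(p - 4)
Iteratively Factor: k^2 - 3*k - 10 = (k - 5)*(k + 2)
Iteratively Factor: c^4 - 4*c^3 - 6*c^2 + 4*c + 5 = (c - 5)*(c^3 + c^2 - c - 1) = (c - 5)*(c + 1)*(c^2 - 1) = (c - 5)*(c + 1)^2*(c - 1)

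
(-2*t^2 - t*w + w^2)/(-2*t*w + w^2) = (t + w)/w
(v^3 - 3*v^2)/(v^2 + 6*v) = v*(v - 3)/(v + 6)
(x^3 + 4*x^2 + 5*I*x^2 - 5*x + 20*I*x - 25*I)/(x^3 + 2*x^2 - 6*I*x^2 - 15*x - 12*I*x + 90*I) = (x^2 + x*(-1 + 5*I) - 5*I)/(x^2 + x*(-3 - 6*I) + 18*I)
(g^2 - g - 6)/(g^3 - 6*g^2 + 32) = (g - 3)/(g^2 - 8*g + 16)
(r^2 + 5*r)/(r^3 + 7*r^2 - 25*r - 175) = r/(r^2 + 2*r - 35)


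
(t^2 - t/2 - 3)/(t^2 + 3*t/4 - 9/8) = 4*(t - 2)/(4*t - 3)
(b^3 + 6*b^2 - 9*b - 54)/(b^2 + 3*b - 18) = b + 3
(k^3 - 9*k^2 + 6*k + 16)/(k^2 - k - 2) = k - 8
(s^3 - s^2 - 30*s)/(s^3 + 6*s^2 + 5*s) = (s - 6)/(s + 1)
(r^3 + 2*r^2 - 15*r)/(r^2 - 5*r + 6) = r*(r + 5)/(r - 2)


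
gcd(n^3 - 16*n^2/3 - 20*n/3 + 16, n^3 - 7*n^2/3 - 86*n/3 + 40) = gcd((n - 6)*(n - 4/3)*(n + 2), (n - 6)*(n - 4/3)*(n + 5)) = n^2 - 22*n/3 + 8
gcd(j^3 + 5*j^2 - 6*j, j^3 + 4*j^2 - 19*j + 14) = j - 1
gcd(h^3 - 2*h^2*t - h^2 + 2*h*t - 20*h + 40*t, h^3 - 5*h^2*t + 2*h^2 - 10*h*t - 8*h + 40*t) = h + 4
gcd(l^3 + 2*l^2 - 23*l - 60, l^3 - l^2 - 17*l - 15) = l^2 - 2*l - 15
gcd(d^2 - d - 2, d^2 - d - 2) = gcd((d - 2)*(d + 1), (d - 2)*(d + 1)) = d^2 - d - 2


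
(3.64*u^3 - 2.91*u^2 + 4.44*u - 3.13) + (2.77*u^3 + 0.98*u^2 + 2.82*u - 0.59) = 6.41*u^3 - 1.93*u^2 + 7.26*u - 3.72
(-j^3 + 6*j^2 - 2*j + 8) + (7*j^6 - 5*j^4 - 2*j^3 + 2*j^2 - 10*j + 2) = 7*j^6 - 5*j^4 - 3*j^3 + 8*j^2 - 12*j + 10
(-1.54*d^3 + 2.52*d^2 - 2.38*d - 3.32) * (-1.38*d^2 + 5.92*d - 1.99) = 2.1252*d^5 - 12.5944*d^4 + 21.2674*d^3 - 14.5228*d^2 - 14.9182*d + 6.6068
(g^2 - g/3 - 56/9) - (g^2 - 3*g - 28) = 8*g/3 + 196/9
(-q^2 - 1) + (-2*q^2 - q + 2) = -3*q^2 - q + 1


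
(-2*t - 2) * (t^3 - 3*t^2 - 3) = -2*t^4 + 4*t^3 + 6*t^2 + 6*t + 6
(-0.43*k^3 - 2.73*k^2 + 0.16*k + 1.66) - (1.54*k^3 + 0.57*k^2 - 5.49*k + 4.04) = -1.97*k^3 - 3.3*k^2 + 5.65*k - 2.38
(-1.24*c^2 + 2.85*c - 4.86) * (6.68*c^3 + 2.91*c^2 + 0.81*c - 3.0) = -8.2832*c^5 + 15.4296*c^4 - 25.1757*c^3 - 8.1141*c^2 - 12.4866*c + 14.58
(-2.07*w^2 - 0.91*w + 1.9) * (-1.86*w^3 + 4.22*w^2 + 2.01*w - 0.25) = 3.8502*w^5 - 7.0428*w^4 - 11.5349*w^3 + 6.7064*w^2 + 4.0465*w - 0.475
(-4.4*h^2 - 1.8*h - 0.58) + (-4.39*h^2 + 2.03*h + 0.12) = -8.79*h^2 + 0.23*h - 0.46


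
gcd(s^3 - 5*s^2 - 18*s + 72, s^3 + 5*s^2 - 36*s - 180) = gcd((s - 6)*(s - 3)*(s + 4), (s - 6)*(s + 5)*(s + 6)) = s - 6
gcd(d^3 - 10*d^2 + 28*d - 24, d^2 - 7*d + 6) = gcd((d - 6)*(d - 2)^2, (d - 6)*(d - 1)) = d - 6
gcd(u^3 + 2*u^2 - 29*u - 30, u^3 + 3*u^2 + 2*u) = u + 1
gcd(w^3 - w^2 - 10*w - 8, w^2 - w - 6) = w + 2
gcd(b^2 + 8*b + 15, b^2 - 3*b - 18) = b + 3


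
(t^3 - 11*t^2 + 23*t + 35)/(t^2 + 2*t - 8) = (t^3 - 11*t^2 + 23*t + 35)/(t^2 + 2*t - 8)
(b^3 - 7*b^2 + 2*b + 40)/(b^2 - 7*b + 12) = (b^2 - 3*b - 10)/(b - 3)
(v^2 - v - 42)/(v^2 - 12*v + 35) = (v + 6)/(v - 5)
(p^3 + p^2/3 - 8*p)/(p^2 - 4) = p*(3*p^2 + p - 24)/(3*(p^2 - 4))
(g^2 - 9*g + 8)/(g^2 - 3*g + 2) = (g - 8)/(g - 2)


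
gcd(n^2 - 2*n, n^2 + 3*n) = n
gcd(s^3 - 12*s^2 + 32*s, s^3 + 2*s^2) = s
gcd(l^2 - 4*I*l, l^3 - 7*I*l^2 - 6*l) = l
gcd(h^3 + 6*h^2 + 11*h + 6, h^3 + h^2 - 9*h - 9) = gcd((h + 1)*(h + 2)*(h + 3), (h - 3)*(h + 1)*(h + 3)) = h^2 + 4*h + 3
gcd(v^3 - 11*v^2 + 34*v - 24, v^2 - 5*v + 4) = v^2 - 5*v + 4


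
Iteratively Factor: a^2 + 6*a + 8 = (a + 2)*(a + 4)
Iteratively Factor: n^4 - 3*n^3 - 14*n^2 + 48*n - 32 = (n - 4)*(n^3 + n^2 - 10*n + 8) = (n - 4)*(n + 4)*(n^2 - 3*n + 2) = (n - 4)*(n - 2)*(n + 4)*(n - 1)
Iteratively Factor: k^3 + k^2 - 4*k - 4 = (k + 2)*(k^2 - k - 2) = (k + 1)*(k + 2)*(k - 2)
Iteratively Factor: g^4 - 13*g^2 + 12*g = (g + 4)*(g^3 - 4*g^2 + 3*g) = (g - 3)*(g + 4)*(g^2 - g) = g*(g - 3)*(g + 4)*(g - 1)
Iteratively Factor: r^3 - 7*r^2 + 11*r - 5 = (r - 5)*(r^2 - 2*r + 1) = (r - 5)*(r - 1)*(r - 1)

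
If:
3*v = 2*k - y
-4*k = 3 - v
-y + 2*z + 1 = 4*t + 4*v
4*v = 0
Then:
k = -3/4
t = z/2 + 5/8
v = 0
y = -3/2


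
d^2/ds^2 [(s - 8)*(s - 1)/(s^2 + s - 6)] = 4*(-5*s^3 + 21*s^2 - 69*s + 19)/(s^6 + 3*s^5 - 15*s^4 - 35*s^3 + 90*s^2 + 108*s - 216)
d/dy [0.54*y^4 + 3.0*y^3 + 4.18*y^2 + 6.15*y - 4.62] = 2.16*y^3 + 9.0*y^2 + 8.36*y + 6.15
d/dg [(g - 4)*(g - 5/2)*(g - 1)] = 3*g^2 - 15*g + 33/2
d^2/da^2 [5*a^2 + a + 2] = 10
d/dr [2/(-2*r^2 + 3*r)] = 2*(4*r - 3)/(r^2*(2*r - 3)^2)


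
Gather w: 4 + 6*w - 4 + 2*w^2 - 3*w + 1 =2*w^2 + 3*w + 1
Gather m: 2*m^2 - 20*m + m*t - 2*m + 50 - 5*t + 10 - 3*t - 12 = 2*m^2 + m*(t - 22) - 8*t + 48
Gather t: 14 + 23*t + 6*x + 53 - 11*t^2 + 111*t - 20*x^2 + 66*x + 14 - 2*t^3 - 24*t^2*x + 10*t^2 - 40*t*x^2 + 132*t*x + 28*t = -2*t^3 + t^2*(-24*x - 1) + t*(-40*x^2 + 132*x + 162) - 20*x^2 + 72*x + 81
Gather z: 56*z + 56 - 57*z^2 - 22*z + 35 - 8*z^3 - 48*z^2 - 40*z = -8*z^3 - 105*z^2 - 6*z + 91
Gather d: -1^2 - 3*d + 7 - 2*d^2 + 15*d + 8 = -2*d^2 + 12*d + 14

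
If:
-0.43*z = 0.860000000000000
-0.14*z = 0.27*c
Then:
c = 1.04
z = -2.00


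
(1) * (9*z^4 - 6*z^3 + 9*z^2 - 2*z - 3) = 9*z^4 - 6*z^3 + 9*z^2 - 2*z - 3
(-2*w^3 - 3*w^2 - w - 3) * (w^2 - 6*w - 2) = -2*w^5 + 9*w^4 + 21*w^3 + 9*w^2 + 20*w + 6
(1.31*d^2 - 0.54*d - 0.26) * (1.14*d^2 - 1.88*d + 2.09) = 1.4934*d^4 - 3.0784*d^3 + 3.4567*d^2 - 0.6398*d - 0.5434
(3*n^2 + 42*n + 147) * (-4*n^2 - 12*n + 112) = -12*n^4 - 204*n^3 - 756*n^2 + 2940*n + 16464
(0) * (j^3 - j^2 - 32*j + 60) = 0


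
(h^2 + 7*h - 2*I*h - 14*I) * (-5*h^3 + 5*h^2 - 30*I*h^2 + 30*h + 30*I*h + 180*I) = -5*h^5 - 30*h^4 - 20*I*h^4 + 5*h^3 - 120*I*h^3 - 150*h^2 + 260*I*h^2 + 780*h + 840*I*h + 2520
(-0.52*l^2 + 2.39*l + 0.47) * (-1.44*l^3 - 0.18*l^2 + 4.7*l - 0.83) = 0.7488*l^5 - 3.348*l^4 - 3.551*l^3 + 11.58*l^2 + 0.2253*l - 0.3901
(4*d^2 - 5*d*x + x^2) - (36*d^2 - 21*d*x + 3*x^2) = -32*d^2 + 16*d*x - 2*x^2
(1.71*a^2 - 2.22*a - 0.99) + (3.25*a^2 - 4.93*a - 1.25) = 4.96*a^2 - 7.15*a - 2.24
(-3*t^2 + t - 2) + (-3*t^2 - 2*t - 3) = -6*t^2 - t - 5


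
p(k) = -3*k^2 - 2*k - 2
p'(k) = -6*k - 2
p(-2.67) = -18.05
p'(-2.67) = 14.02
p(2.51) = -25.92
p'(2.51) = -17.06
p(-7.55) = -157.91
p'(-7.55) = 43.30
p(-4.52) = -54.25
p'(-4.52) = 25.12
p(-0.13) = -1.79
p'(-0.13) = -1.22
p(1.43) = -10.99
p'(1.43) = -10.58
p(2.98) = -34.60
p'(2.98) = -19.88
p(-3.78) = -37.31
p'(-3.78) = 20.68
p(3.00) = -35.00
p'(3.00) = -20.00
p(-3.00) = -23.00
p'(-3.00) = 16.00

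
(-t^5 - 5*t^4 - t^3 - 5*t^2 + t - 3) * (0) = 0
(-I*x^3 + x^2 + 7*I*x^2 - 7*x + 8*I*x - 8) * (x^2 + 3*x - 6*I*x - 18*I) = -I*x^5 - 5*x^4 + 4*I*x^4 + 20*x^3 + 23*I*x^3 + 145*x^2 + 48*I*x^2 + 120*x + 174*I*x + 144*I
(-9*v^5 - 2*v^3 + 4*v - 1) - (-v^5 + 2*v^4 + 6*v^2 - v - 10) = -8*v^5 - 2*v^4 - 2*v^3 - 6*v^2 + 5*v + 9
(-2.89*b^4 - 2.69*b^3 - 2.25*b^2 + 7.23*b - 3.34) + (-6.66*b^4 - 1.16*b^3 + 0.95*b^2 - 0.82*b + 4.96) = -9.55*b^4 - 3.85*b^3 - 1.3*b^2 + 6.41*b + 1.62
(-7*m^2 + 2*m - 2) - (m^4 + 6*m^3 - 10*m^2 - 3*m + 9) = -m^4 - 6*m^3 + 3*m^2 + 5*m - 11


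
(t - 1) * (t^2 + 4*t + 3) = t^3 + 3*t^2 - t - 3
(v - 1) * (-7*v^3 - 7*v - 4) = -7*v^4 + 7*v^3 - 7*v^2 + 3*v + 4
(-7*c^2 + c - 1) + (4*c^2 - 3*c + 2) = -3*c^2 - 2*c + 1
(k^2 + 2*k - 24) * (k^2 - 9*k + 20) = k^4 - 7*k^3 - 22*k^2 + 256*k - 480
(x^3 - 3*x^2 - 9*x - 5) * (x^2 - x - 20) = x^5 - 4*x^4 - 26*x^3 + 64*x^2 + 185*x + 100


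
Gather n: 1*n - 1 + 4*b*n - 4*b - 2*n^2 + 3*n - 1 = -4*b - 2*n^2 + n*(4*b + 4) - 2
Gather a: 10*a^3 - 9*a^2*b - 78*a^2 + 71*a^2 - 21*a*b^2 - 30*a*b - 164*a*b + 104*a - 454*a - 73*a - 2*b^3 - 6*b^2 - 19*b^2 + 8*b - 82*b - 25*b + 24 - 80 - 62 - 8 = 10*a^3 + a^2*(-9*b - 7) + a*(-21*b^2 - 194*b - 423) - 2*b^3 - 25*b^2 - 99*b - 126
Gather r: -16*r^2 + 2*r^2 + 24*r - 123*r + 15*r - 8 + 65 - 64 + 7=-14*r^2 - 84*r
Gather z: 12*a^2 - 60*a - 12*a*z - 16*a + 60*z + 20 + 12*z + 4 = 12*a^2 - 76*a + z*(72 - 12*a) + 24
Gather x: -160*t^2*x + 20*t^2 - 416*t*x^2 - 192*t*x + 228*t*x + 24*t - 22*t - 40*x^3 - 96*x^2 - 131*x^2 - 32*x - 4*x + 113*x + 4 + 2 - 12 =20*t^2 + 2*t - 40*x^3 + x^2*(-416*t - 227) + x*(-160*t^2 + 36*t + 77) - 6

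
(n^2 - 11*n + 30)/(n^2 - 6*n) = (n - 5)/n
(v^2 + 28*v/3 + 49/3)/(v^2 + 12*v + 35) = (v + 7/3)/(v + 5)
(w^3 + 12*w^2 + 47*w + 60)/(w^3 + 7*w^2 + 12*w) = (w + 5)/w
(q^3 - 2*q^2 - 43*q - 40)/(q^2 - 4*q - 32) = (q^2 + 6*q + 5)/(q + 4)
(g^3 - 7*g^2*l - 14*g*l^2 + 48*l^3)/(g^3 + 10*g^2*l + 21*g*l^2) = (g^2 - 10*g*l + 16*l^2)/(g*(g + 7*l))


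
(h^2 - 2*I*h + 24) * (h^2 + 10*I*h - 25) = h^4 + 8*I*h^3 + 19*h^2 + 290*I*h - 600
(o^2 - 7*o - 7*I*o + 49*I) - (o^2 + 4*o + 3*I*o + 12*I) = -11*o - 10*I*o + 37*I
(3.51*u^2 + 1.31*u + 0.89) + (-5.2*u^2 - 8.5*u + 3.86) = -1.69*u^2 - 7.19*u + 4.75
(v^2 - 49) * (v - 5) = v^3 - 5*v^2 - 49*v + 245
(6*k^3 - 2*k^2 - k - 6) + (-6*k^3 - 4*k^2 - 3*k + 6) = -6*k^2 - 4*k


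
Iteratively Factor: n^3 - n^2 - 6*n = (n + 2)*(n^2 - 3*n) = (n - 3)*(n + 2)*(n)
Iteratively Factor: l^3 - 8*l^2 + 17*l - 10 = (l - 2)*(l^2 - 6*l + 5) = (l - 5)*(l - 2)*(l - 1)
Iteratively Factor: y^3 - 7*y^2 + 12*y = (y)*(y^2 - 7*y + 12) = y*(y - 4)*(y - 3)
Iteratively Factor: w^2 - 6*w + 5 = (w - 1)*(w - 5)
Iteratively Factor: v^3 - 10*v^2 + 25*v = (v)*(v^2 - 10*v + 25) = v*(v - 5)*(v - 5)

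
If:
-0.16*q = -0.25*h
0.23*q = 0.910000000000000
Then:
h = 2.53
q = 3.96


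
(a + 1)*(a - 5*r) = a^2 - 5*a*r + a - 5*r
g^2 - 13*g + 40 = (g - 8)*(g - 5)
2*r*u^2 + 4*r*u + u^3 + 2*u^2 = u*(2*r + u)*(u + 2)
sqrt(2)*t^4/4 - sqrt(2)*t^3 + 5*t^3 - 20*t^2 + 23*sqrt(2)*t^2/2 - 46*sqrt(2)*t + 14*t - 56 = (t/2 + sqrt(2))*(t - 4)*(t + 7*sqrt(2))*(sqrt(2)*t/2 + 1)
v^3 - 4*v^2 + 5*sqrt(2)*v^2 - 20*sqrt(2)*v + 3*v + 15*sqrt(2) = (v - 3)*(v - 1)*(v + 5*sqrt(2))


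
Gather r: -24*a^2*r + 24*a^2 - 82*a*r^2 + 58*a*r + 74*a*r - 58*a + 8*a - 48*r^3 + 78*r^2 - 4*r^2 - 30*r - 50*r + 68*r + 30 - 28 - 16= 24*a^2 - 50*a - 48*r^3 + r^2*(74 - 82*a) + r*(-24*a^2 + 132*a - 12) - 14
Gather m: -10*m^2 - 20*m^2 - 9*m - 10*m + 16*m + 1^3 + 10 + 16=-30*m^2 - 3*m + 27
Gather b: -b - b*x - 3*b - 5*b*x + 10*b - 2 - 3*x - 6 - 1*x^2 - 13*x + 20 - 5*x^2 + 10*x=b*(6 - 6*x) - 6*x^2 - 6*x + 12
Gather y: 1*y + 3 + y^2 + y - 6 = y^2 + 2*y - 3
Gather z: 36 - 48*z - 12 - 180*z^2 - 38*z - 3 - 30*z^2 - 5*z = -210*z^2 - 91*z + 21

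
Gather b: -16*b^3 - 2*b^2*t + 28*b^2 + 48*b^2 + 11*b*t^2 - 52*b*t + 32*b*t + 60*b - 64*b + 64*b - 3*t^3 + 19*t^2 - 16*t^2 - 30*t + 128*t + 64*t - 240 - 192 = -16*b^3 + b^2*(76 - 2*t) + b*(11*t^2 - 20*t + 60) - 3*t^3 + 3*t^2 + 162*t - 432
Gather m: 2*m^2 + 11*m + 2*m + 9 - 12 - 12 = 2*m^2 + 13*m - 15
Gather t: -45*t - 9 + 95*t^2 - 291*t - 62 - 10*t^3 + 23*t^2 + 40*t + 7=-10*t^3 + 118*t^2 - 296*t - 64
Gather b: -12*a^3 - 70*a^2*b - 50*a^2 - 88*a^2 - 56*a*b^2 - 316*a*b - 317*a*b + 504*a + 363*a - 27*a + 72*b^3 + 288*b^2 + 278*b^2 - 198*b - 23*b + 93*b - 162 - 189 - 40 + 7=-12*a^3 - 138*a^2 + 840*a + 72*b^3 + b^2*(566 - 56*a) + b*(-70*a^2 - 633*a - 128) - 384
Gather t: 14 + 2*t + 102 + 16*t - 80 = 18*t + 36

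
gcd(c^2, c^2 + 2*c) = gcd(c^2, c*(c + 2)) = c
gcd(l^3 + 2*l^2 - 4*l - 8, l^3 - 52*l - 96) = l + 2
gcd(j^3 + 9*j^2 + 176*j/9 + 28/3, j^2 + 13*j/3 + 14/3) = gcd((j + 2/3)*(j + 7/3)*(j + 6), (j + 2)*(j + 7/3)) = j + 7/3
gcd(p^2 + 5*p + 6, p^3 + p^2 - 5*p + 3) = p + 3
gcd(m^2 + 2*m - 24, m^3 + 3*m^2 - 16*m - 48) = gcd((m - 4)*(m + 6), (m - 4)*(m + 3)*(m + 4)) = m - 4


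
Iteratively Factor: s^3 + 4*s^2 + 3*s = (s + 3)*(s^2 + s) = (s + 1)*(s + 3)*(s)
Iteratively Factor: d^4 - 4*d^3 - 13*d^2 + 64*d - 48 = (d - 1)*(d^3 - 3*d^2 - 16*d + 48) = (d - 1)*(d + 4)*(d^2 - 7*d + 12) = (d - 3)*(d - 1)*(d + 4)*(d - 4)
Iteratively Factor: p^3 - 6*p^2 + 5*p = (p)*(p^2 - 6*p + 5) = p*(p - 5)*(p - 1)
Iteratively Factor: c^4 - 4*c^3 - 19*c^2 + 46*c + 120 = (c + 2)*(c^3 - 6*c^2 - 7*c + 60) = (c - 5)*(c + 2)*(c^2 - c - 12) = (c - 5)*(c - 4)*(c + 2)*(c + 3)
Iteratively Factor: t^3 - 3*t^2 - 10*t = (t + 2)*(t^2 - 5*t) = (t - 5)*(t + 2)*(t)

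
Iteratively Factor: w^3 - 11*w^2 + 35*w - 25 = (w - 1)*(w^2 - 10*w + 25) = (w - 5)*(w - 1)*(w - 5)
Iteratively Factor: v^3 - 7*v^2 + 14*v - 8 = (v - 1)*(v^2 - 6*v + 8) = (v - 4)*(v - 1)*(v - 2)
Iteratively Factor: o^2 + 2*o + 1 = (o + 1)*(o + 1)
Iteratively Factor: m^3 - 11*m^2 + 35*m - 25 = (m - 5)*(m^2 - 6*m + 5) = (m - 5)*(m - 1)*(m - 5)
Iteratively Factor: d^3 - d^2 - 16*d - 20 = (d - 5)*(d^2 + 4*d + 4) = (d - 5)*(d + 2)*(d + 2)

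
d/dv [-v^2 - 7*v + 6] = -2*v - 7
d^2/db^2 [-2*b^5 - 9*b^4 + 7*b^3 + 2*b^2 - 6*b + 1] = -40*b^3 - 108*b^2 + 42*b + 4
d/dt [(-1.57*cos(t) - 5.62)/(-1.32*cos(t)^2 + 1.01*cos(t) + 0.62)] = (2.0724*cos(t)^2 + 14.8368*cos(t) - 4.7028)*sin(t)/(1.7424*cos(t)^4 - 2.6664*cos(t)^3 - 0.6167*cos(t)^2 + 1.2524*cos(t) + 0.3844)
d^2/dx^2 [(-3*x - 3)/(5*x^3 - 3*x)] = 18*(-25*x^5 - 50*x^4 - 5*x^3 + 15*x^2 - 3)/(x^3*(125*x^6 - 225*x^4 + 135*x^2 - 27))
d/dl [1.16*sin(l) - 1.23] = 1.16*cos(l)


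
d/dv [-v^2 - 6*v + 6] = -2*v - 6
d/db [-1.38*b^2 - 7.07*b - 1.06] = -2.76*b - 7.07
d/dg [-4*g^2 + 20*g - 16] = 20 - 8*g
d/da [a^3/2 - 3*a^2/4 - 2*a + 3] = 3*a^2/2 - 3*a/2 - 2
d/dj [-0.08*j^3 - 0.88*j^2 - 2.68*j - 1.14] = -0.24*j^2 - 1.76*j - 2.68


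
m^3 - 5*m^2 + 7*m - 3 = (m - 3)*(m - 1)^2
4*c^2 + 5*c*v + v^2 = (c + v)*(4*c + v)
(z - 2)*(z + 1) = z^2 - z - 2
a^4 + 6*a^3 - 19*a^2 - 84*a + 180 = (a - 3)*(a - 2)*(a + 5)*(a + 6)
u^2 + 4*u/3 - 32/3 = (u - 8/3)*(u + 4)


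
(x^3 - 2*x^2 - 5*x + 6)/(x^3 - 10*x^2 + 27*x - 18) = (x + 2)/(x - 6)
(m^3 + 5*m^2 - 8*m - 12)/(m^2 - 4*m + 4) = (m^2 + 7*m + 6)/(m - 2)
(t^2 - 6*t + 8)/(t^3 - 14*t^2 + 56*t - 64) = 1/(t - 8)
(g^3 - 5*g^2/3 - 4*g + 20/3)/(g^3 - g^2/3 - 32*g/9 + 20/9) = 3*(g - 2)/(3*g - 2)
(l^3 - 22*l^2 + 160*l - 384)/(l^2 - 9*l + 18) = (l^2 - 16*l + 64)/(l - 3)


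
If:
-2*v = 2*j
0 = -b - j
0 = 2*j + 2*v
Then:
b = v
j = -v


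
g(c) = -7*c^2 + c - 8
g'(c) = 1 - 14*c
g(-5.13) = -197.35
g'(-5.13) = 72.82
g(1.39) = -20.13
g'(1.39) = -18.46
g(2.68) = -55.60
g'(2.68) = -36.52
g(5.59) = -221.15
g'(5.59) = -77.26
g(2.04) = -35.09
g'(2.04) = -27.56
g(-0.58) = -10.93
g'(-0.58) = 9.12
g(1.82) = -29.37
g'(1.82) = -24.48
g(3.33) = -82.29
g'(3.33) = -45.62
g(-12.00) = -1028.00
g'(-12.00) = 169.00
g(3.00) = -68.00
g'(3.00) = -41.00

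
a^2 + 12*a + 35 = (a + 5)*(a + 7)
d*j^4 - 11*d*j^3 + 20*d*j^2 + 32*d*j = j*(j - 8)*(j - 4)*(d*j + d)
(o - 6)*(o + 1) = o^2 - 5*o - 6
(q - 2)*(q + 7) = q^2 + 5*q - 14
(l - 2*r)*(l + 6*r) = l^2 + 4*l*r - 12*r^2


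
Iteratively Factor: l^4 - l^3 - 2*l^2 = (l)*(l^3 - l^2 - 2*l) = l*(l + 1)*(l^2 - 2*l) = l^2*(l + 1)*(l - 2)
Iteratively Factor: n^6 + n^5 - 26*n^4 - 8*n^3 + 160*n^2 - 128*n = (n - 1)*(n^5 + 2*n^4 - 24*n^3 - 32*n^2 + 128*n) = (n - 1)*(n + 4)*(n^4 - 2*n^3 - 16*n^2 + 32*n) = (n - 2)*(n - 1)*(n + 4)*(n^3 - 16*n) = n*(n - 2)*(n - 1)*(n + 4)*(n^2 - 16) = n*(n - 4)*(n - 2)*(n - 1)*(n + 4)*(n + 4)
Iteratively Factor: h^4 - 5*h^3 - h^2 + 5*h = (h + 1)*(h^3 - 6*h^2 + 5*h) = h*(h + 1)*(h^2 - 6*h + 5) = h*(h - 5)*(h + 1)*(h - 1)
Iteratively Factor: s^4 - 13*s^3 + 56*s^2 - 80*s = (s - 4)*(s^3 - 9*s^2 + 20*s) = s*(s - 4)*(s^2 - 9*s + 20) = s*(s - 5)*(s - 4)*(s - 4)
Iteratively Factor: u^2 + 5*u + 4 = (u + 4)*(u + 1)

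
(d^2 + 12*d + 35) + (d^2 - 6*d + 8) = 2*d^2 + 6*d + 43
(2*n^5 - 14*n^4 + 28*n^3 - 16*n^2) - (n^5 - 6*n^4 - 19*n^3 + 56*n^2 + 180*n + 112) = n^5 - 8*n^4 + 47*n^3 - 72*n^2 - 180*n - 112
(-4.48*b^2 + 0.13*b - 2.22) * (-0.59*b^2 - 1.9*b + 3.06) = 2.6432*b^4 + 8.4353*b^3 - 12.646*b^2 + 4.6158*b - 6.7932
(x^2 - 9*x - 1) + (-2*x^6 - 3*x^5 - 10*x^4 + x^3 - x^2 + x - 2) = -2*x^6 - 3*x^5 - 10*x^4 + x^3 - 8*x - 3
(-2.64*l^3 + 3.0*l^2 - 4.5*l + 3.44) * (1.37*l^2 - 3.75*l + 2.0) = -3.6168*l^5 + 14.01*l^4 - 22.695*l^3 + 27.5878*l^2 - 21.9*l + 6.88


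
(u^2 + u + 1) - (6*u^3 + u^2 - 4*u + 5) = -6*u^3 + 5*u - 4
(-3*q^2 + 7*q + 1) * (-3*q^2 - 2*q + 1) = 9*q^4 - 15*q^3 - 20*q^2 + 5*q + 1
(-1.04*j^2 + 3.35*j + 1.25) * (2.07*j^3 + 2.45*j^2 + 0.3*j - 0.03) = -2.1528*j^5 + 4.3865*j^4 + 10.483*j^3 + 4.0987*j^2 + 0.2745*j - 0.0375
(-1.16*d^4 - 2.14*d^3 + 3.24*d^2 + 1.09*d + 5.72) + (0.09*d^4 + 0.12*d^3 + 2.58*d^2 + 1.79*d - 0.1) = -1.07*d^4 - 2.02*d^3 + 5.82*d^2 + 2.88*d + 5.62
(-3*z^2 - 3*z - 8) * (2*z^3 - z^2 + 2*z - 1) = -6*z^5 - 3*z^4 - 19*z^3 + 5*z^2 - 13*z + 8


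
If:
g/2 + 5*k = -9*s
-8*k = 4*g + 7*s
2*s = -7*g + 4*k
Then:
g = 0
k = 0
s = 0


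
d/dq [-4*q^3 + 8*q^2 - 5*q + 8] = -12*q^2 + 16*q - 5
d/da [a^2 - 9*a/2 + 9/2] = 2*a - 9/2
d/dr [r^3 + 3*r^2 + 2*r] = 3*r^2 + 6*r + 2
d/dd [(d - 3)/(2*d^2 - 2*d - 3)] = (-2*d^2 + 12*d - 9)/(4*d^4 - 8*d^3 - 8*d^2 + 12*d + 9)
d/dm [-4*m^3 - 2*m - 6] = -12*m^2 - 2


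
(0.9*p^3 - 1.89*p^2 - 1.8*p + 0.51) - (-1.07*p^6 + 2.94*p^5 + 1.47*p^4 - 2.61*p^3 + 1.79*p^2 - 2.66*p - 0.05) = 1.07*p^6 - 2.94*p^5 - 1.47*p^4 + 3.51*p^3 - 3.68*p^2 + 0.86*p + 0.56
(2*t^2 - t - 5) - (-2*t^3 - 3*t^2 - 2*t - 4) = 2*t^3 + 5*t^2 + t - 1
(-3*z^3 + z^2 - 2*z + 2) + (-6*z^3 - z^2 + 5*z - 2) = -9*z^3 + 3*z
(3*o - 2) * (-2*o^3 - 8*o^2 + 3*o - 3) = -6*o^4 - 20*o^3 + 25*o^2 - 15*o + 6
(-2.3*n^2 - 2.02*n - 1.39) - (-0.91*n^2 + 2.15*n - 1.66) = -1.39*n^2 - 4.17*n + 0.27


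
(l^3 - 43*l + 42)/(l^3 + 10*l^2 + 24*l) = (l^3 - 43*l + 42)/(l*(l^2 + 10*l + 24))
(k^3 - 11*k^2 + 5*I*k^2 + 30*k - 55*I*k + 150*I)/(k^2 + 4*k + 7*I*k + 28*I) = (k^3 + k^2*(-11 + 5*I) + k*(30 - 55*I) + 150*I)/(k^2 + k*(4 + 7*I) + 28*I)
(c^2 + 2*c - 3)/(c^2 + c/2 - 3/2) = 2*(c + 3)/(2*c + 3)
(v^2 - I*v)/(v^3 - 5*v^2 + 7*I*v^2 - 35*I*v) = (v - I)/(v^2 + v*(-5 + 7*I) - 35*I)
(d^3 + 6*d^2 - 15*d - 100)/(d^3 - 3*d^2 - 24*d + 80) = (d + 5)/(d - 4)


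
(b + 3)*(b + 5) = b^2 + 8*b + 15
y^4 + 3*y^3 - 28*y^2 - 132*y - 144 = (y - 6)*(y + 2)*(y + 3)*(y + 4)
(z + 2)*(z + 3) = z^2 + 5*z + 6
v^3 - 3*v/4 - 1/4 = (v - 1)*(v + 1/2)^2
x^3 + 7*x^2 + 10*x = x*(x + 2)*(x + 5)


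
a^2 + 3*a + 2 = (a + 1)*(a + 2)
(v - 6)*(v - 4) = v^2 - 10*v + 24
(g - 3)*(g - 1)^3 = g^4 - 6*g^3 + 12*g^2 - 10*g + 3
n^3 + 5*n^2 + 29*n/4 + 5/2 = (n + 1/2)*(n + 2)*(n + 5/2)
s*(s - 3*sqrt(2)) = s^2 - 3*sqrt(2)*s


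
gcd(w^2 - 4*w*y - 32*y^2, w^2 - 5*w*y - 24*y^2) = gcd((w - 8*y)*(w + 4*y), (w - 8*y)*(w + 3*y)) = -w + 8*y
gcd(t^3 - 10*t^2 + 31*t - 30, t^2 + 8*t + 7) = 1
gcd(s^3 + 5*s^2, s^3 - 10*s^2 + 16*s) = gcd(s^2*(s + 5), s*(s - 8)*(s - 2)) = s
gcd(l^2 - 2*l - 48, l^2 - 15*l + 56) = l - 8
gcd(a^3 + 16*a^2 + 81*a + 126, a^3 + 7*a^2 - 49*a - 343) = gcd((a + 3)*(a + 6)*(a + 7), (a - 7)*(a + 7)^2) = a + 7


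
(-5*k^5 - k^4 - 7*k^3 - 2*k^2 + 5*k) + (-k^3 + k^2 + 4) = -5*k^5 - k^4 - 8*k^3 - k^2 + 5*k + 4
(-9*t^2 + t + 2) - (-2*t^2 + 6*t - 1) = -7*t^2 - 5*t + 3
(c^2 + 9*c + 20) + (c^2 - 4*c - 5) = 2*c^2 + 5*c + 15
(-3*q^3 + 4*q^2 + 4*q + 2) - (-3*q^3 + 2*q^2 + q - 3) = 2*q^2 + 3*q + 5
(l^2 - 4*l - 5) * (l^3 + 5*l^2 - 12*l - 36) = l^5 + l^4 - 37*l^3 - 13*l^2 + 204*l + 180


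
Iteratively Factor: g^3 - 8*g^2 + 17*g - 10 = (g - 5)*(g^2 - 3*g + 2) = (g - 5)*(g - 2)*(g - 1)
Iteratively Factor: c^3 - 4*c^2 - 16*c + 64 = (c - 4)*(c^2 - 16) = (c - 4)^2*(c + 4)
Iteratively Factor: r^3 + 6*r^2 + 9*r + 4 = (r + 1)*(r^2 + 5*r + 4) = (r + 1)^2*(r + 4)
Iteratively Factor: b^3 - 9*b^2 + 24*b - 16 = (b - 4)*(b^2 - 5*b + 4) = (b - 4)*(b - 1)*(b - 4)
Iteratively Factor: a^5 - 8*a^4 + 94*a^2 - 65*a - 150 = (a - 5)*(a^4 - 3*a^3 - 15*a^2 + 19*a + 30) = (a - 5)*(a + 3)*(a^3 - 6*a^2 + 3*a + 10) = (a - 5)^2*(a + 3)*(a^2 - a - 2) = (a - 5)^2*(a + 1)*(a + 3)*(a - 2)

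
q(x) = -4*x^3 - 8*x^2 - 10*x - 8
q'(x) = -12*x^2 - 16*x - 10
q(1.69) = -67.06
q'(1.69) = -71.31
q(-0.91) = -2.51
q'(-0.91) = -5.38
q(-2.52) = 30.41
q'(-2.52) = -45.88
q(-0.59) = -4.06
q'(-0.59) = -4.74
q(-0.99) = -2.06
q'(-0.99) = -5.92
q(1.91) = -84.16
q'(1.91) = -84.34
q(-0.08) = -7.25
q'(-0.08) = -8.80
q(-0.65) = -3.78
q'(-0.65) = -4.67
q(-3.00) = 58.00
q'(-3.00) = -70.00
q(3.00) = -218.00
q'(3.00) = -166.00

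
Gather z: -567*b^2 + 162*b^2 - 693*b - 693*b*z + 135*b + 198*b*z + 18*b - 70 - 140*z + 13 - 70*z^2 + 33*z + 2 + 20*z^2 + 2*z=-405*b^2 - 540*b - 50*z^2 + z*(-495*b - 105) - 55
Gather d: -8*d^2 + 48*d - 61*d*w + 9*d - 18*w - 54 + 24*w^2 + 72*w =-8*d^2 + d*(57 - 61*w) + 24*w^2 + 54*w - 54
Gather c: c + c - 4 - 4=2*c - 8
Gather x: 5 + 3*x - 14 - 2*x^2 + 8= -2*x^2 + 3*x - 1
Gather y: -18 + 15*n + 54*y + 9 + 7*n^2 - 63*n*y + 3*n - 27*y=7*n^2 + 18*n + y*(27 - 63*n) - 9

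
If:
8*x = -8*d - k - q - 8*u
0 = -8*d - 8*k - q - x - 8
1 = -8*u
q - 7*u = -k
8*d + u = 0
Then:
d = 1/64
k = -239/224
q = 43/224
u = -1/8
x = 7/32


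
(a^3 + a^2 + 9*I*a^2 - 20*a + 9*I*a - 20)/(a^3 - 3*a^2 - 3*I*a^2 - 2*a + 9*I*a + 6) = (a^3 + a^2*(1 + 9*I) + a*(-20 + 9*I) - 20)/(a^3 - 3*a^2*(1 + I) + a*(-2 + 9*I) + 6)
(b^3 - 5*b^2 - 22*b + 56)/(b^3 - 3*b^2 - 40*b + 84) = (b + 4)/(b + 6)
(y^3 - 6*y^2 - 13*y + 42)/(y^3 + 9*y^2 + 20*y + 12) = (y^3 - 6*y^2 - 13*y + 42)/(y^3 + 9*y^2 + 20*y + 12)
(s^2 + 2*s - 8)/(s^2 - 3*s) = (s^2 + 2*s - 8)/(s*(s - 3))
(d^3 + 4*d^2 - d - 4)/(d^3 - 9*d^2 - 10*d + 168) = (d^2 - 1)/(d^2 - 13*d + 42)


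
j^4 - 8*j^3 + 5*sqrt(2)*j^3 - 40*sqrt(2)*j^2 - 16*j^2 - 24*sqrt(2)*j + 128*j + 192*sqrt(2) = (j - 8)*(j - 2*sqrt(2))*(j + sqrt(2))*(j + 6*sqrt(2))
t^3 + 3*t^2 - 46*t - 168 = (t - 7)*(t + 4)*(t + 6)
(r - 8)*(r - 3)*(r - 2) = r^3 - 13*r^2 + 46*r - 48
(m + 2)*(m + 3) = m^2 + 5*m + 6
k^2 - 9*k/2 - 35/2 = (k - 7)*(k + 5/2)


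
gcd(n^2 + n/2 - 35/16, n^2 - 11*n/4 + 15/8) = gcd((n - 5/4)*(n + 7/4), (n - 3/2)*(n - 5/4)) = n - 5/4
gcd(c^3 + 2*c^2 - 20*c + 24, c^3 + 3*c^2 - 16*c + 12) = c^2 + 4*c - 12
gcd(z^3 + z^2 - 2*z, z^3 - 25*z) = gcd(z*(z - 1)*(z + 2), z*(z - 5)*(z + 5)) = z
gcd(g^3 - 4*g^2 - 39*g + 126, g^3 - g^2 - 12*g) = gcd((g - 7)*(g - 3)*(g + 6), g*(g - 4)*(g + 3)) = 1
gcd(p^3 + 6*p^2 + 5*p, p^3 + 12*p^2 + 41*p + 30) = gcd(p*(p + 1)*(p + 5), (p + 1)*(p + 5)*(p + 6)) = p^2 + 6*p + 5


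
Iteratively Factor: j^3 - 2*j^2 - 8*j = (j)*(j^2 - 2*j - 8) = j*(j + 2)*(j - 4)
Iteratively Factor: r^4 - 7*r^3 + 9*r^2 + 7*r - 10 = (r - 1)*(r^3 - 6*r^2 + 3*r + 10) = (r - 5)*(r - 1)*(r^2 - r - 2) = (r - 5)*(r - 1)*(r + 1)*(r - 2)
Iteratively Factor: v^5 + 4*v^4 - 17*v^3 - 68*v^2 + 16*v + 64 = (v - 1)*(v^4 + 5*v^3 - 12*v^2 - 80*v - 64) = (v - 1)*(v + 4)*(v^3 + v^2 - 16*v - 16) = (v - 4)*(v - 1)*(v + 4)*(v^2 + 5*v + 4) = (v - 4)*(v - 1)*(v + 1)*(v + 4)*(v + 4)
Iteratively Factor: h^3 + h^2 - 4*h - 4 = (h + 2)*(h^2 - h - 2) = (h - 2)*(h + 2)*(h + 1)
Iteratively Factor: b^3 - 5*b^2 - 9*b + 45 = (b + 3)*(b^2 - 8*b + 15) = (b - 5)*(b + 3)*(b - 3)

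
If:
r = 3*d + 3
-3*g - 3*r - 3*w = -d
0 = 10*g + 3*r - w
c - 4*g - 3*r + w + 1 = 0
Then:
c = -210*w/53 - 107/53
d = -33*w/53 - 63/53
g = 35*w/53 + 9/53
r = -99*w/53 - 30/53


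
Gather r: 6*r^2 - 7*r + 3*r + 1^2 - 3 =6*r^2 - 4*r - 2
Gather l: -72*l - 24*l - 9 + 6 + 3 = -96*l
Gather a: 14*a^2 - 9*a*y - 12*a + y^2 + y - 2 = 14*a^2 + a*(-9*y - 12) + y^2 + y - 2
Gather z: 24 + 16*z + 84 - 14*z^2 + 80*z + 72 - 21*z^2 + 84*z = -35*z^2 + 180*z + 180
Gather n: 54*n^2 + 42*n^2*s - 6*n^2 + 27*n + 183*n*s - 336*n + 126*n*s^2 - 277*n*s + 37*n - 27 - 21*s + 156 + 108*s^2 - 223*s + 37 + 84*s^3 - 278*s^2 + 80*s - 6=n^2*(42*s + 48) + n*(126*s^2 - 94*s - 272) + 84*s^3 - 170*s^2 - 164*s + 160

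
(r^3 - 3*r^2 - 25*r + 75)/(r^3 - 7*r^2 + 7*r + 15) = (r + 5)/(r + 1)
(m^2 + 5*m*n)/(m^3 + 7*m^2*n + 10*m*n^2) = 1/(m + 2*n)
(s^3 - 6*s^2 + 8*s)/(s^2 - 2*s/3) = 3*(s^2 - 6*s + 8)/(3*s - 2)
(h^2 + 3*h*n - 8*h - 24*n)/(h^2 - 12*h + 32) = (h + 3*n)/(h - 4)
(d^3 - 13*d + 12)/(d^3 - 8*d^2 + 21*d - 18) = (d^2 + 3*d - 4)/(d^2 - 5*d + 6)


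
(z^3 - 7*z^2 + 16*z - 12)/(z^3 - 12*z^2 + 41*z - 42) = (z - 2)/(z - 7)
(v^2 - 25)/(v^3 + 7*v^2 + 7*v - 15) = (v - 5)/(v^2 + 2*v - 3)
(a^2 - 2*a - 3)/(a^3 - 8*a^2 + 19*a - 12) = (a + 1)/(a^2 - 5*a + 4)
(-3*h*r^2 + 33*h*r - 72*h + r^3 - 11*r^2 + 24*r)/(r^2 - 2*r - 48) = (-3*h*r + 9*h + r^2 - 3*r)/(r + 6)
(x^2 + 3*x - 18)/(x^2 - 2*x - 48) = (x - 3)/(x - 8)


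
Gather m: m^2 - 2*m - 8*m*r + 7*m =m^2 + m*(5 - 8*r)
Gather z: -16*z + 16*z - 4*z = -4*z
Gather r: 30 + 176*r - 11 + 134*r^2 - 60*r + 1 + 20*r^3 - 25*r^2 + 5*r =20*r^3 + 109*r^2 + 121*r + 20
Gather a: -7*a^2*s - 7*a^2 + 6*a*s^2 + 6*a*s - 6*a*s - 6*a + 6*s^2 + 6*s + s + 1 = a^2*(-7*s - 7) + a*(6*s^2 - 6) + 6*s^2 + 7*s + 1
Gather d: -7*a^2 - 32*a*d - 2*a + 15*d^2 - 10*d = -7*a^2 - 2*a + 15*d^2 + d*(-32*a - 10)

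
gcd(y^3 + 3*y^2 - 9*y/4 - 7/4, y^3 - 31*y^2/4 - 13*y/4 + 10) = y - 1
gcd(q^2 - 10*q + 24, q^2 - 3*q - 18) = q - 6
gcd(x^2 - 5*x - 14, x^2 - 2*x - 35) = x - 7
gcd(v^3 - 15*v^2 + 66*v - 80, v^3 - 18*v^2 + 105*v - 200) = v^2 - 13*v + 40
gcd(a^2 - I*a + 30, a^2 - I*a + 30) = a^2 - I*a + 30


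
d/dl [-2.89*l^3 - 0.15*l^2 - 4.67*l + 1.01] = -8.67*l^2 - 0.3*l - 4.67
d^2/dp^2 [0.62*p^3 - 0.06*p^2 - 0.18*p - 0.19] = 3.72*p - 0.12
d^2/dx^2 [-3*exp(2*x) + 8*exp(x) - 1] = (8 - 12*exp(x))*exp(x)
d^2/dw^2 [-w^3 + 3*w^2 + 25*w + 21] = 6 - 6*w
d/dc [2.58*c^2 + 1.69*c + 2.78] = 5.16*c + 1.69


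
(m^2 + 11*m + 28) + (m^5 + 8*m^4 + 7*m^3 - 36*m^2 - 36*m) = m^5 + 8*m^4 + 7*m^3 - 35*m^2 - 25*m + 28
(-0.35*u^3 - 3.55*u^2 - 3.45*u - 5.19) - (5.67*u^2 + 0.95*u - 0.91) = -0.35*u^3 - 9.22*u^2 - 4.4*u - 4.28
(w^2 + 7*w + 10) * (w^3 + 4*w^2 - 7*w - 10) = w^5 + 11*w^4 + 31*w^3 - 19*w^2 - 140*w - 100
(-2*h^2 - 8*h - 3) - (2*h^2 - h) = -4*h^2 - 7*h - 3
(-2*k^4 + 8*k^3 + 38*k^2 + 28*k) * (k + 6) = -2*k^5 - 4*k^4 + 86*k^3 + 256*k^2 + 168*k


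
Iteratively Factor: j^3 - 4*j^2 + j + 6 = (j - 2)*(j^2 - 2*j - 3) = (j - 2)*(j + 1)*(j - 3)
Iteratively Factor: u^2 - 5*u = (u - 5)*(u)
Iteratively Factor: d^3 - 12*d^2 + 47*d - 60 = (d - 5)*(d^2 - 7*d + 12) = (d - 5)*(d - 3)*(d - 4)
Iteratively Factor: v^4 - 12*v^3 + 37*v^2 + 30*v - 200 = (v - 5)*(v^3 - 7*v^2 + 2*v + 40) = (v - 5)*(v + 2)*(v^2 - 9*v + 20) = (v - 5)*(v - 4)*(v + 2)*(v - 5)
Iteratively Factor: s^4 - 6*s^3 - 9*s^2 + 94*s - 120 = (s + 4)*(s^3 - 10*s^2 + 31*s - 30) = (s - 5)*(s + 4)*(s^2 - 5*s + 6) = (s - 5)*(s - 3)*(s + 4)*(s - 2)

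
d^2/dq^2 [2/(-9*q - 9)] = -4/(9*(q + 1)^3)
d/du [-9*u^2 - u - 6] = -18*u - 1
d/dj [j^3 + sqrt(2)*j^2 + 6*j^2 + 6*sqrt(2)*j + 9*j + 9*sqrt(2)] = 3*j^2 + 2*sqrt(2)*j + 12*j + 6*sqrt(2) + 9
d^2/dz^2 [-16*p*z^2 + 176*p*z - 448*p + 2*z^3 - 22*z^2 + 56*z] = -32*p + 12*z - 44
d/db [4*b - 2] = 4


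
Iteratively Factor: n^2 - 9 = (n - 3)*(n + 3)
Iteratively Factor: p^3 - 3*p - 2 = (p + 1)*(p^2 - p - 2) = (p - 2)*(p + 1)*(p + 1)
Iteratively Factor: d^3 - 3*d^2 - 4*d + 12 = (d - 2)*(d^2 - d - 6) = (d - 3)*(d - 2)*(d + 2)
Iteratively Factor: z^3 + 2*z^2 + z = (z + 1)*(z^2 + z) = (z + 1)^2*(z)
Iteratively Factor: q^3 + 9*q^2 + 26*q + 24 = (q + 4)*(q^2 + 5*q + 6) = (q + 2)*(q + 4)*(q + 3)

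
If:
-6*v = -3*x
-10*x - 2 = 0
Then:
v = -1/10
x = -1/5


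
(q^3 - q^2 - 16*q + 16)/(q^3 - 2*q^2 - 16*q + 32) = (q - 1)/(q - 2)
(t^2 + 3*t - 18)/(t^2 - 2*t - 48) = (t - 3)/(t - 8)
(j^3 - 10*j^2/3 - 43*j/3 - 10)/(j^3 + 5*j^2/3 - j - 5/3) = (j - 6)/(j - 1)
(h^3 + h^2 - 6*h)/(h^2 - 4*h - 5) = h*(-h^2 - h + 6)/(-h^2 + 4*h + 5)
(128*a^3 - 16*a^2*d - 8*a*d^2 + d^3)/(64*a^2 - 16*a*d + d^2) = (16*a^2 - d^2)/(8*a - d)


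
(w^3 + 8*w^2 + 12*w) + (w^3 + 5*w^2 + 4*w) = 2*w^3 + 13*w^2 + 16*w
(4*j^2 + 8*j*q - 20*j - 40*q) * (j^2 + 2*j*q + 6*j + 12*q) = 4*j^4 + 16*j^3*q + 4*j^3 + 16*j^2*q^2 + 16*j^2*q - 120*j^2 + 16*j*q^2 - 480*j*q - 480*q^2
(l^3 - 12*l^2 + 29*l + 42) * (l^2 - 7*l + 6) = l^5 - 19*l^4 + 119*l^3 - 233*l^2 - 120*l + 252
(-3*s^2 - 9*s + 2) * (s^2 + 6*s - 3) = -3*s^4 - 27*s^3 - 43*s^2 + 39*s - 6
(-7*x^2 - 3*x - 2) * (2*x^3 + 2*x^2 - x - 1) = -14*x^5 - 20*x^4 - 3*x^3 + 6*x^2 + 5*x + 2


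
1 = 1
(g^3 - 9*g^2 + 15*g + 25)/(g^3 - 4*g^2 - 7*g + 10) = (g^2 - 4*g - 5)/(g^2 + g - 2)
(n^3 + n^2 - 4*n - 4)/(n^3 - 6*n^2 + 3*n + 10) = (n + 2)/(n - 5)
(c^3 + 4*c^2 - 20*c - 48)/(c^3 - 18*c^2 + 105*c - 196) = (c^2 + 8*c + 12)/(c^2 - 14*c + 49)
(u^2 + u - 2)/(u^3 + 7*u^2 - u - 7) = (u + 2)/(u^2 + 8*u + 7)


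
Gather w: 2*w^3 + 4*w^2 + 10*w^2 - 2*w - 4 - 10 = 2*w^3 + 14*w^2 - 2*w - 14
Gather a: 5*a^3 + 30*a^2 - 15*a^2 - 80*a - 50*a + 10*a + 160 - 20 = 5*a^3 + 15*a^2 - 120*a + 140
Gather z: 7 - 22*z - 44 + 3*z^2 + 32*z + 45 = 3*z^2 + 10*z + 8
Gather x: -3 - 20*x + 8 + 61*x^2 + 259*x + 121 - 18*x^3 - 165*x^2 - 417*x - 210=-18*x^3 - 104*x^2 - 178*x - 84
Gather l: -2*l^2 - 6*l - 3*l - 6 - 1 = -2*l^2 - 9*l - 7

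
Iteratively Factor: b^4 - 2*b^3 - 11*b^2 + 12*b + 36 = (b + 2)*(b^3 - 4*b^2 - 3*b + 18) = (b + 2)^2*(b^2 - 6*b + 9) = (b - 3)*(b + 2)^2*(b - 3)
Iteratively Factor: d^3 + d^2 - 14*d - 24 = (d - 4)*(d^2 + 5*d + 6) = (d - 4)*(d + 2)*(d + 3)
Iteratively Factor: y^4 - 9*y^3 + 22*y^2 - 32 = (y - 4)*(y^3 - 5*y^2 + 2*y + 8) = (y - 4)*(y - 2)*(y^2 - 3*y - 4) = (y - 4)*(y - 2)*(y + 1)*(y - 4)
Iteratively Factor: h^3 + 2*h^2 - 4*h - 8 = (h - 2)*(h^2 + 4*h + 4) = (h - 2)*(h + 2)*(h + 2)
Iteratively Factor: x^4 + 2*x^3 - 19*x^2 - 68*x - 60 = (x + 2)*(x^3 - 19*x - 30) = (x + 2)^2*(x^2 - 2*x - 15) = (x - 5)*(x + 2)^2*(x + 3)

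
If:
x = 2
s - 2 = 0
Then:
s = 2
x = 2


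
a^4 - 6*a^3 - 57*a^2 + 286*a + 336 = (a - 8)*(a - 6)*(a + 1)*(a + 7)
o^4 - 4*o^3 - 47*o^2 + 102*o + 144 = (o - 8)*(o - 3)*(o + 1)*(o + 6)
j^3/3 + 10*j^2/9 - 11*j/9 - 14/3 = (j/3 + 1)*(j - 2)*(j + 7/3)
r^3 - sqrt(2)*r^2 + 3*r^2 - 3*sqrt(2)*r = r*(r + 3)*(r - sqrt(2))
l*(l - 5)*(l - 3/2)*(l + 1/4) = l^4 - 25*l^3/4 + 47*l^2/8 + 15*l/8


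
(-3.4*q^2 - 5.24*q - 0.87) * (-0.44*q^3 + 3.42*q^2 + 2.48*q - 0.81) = 1.496*q^5 - 9.3224*q^4 - 25.97*q^3 - 13.2166*q^2 + 2.0868*q + 0.7047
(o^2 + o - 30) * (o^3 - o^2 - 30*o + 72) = o^5 - 61*o^3 + 72*o^2 + 972*o - 2160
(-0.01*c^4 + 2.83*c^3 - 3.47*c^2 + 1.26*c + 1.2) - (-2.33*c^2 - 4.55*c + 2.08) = -0.01*c^4 + 2.83*c^3 - 1.14*c^2 + 5.81*c - 0.88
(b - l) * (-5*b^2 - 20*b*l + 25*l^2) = -5*b^3 - 15*b^2*l + 45*b*l^2 - 25*l^3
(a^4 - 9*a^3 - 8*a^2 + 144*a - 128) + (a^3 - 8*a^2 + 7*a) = a^4 - 8*a^3 - 16*a^2 + 151*a - 128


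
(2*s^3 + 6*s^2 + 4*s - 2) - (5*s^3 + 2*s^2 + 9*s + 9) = -3*s^3 + 4*s^2 - 5*s - 11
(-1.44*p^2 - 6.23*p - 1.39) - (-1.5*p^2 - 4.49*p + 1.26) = 0.0600000000000001*p^2 - 1.74*p - 2.65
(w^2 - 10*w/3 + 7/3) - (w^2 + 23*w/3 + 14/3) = -11*w - 7/3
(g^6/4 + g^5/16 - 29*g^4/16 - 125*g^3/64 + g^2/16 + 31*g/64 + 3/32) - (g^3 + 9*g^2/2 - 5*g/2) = g^6/4 + g^5/16 - 29*g^4/16 - 189*g^3/64 - 71*g^2/16 + 191*g/64 + 3/32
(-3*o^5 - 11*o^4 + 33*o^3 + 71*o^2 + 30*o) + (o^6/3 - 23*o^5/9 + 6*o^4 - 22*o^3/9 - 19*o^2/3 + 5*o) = o^6/3 - 50*o^5/9 - 5*o^4 + 275*o^3/9 + 194*o^2/3 + 35*o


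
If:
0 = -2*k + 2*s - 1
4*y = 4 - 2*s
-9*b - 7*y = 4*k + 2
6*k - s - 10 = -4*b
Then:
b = -83/86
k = 247/86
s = 145/43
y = -59/86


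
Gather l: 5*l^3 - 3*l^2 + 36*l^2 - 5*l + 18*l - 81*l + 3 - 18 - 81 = 5*l^3 + 33*l^2 - 68*l - 96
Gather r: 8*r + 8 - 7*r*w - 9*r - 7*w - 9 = r*(-7*w - 1) - 7*w - 1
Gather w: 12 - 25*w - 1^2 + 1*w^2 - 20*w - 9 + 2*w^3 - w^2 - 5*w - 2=2*w^3 - 50*w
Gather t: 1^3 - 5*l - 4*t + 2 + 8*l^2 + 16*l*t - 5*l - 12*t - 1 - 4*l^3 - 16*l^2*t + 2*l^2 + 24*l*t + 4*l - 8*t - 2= -4*l^3 + 10*l^2 - 6*l + t*(-16*l^2 + 40*l - 24)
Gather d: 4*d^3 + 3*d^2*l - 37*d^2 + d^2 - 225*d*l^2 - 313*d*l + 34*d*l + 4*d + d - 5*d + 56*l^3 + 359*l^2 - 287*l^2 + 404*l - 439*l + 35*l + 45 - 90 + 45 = 4*d^3 + d^2*(3*l - 36) + d*(-225*l^2 - 279*l) + 56*l^3 + 72*l^2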